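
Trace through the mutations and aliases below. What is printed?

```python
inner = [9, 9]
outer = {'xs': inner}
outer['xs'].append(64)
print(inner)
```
[9, 9, 64]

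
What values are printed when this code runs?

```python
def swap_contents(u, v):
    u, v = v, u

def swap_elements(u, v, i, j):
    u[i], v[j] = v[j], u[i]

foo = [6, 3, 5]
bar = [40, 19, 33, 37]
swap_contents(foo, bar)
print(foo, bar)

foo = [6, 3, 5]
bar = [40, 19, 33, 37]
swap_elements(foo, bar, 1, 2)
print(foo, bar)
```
[6, 3, 5] [40, 19, 33, 37]
[6, 33, 5] [40, 19, 3, 37]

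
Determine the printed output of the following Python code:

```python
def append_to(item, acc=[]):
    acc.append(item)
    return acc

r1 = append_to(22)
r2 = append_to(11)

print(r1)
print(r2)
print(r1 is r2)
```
[22, 11]
[22, 11]
True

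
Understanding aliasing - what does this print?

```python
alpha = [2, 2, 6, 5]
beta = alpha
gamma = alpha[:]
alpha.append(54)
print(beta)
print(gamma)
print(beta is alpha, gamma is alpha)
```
[2, 2, 6, 5, 54]
[2, 2, 6, 5]
True False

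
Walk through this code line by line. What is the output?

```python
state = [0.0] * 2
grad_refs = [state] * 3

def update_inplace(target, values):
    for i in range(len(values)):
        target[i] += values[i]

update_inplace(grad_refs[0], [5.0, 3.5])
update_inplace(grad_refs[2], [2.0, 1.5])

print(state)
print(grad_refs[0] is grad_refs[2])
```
[7.0, 5.0]
True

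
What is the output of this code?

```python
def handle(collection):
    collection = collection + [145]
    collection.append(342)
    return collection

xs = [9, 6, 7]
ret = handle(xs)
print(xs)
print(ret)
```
[9, 6, 7]
[9, 6, 7, 145, 342]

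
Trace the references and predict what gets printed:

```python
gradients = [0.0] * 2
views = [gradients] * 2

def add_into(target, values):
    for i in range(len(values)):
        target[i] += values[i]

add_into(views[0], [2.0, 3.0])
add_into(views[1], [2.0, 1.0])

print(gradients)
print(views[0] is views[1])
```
[4.0, 4.0]
True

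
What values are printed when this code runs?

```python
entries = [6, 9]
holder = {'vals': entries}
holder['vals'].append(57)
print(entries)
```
[6, 9, 57]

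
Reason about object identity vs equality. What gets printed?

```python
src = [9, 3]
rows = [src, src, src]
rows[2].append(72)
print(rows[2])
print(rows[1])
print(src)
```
[9, 3, 72]
[9, 3, 72]
[9, 3, 72]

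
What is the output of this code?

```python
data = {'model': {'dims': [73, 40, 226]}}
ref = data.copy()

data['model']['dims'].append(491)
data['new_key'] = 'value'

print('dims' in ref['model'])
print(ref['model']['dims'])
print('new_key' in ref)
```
True
[73, 40, 226, 491]
False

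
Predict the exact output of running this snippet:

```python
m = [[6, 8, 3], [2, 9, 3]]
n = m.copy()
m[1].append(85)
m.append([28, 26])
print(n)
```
[[6, 8, 3], [2, 9, 3, 85]]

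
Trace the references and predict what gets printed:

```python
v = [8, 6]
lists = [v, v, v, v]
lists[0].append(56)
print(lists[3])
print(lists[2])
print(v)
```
[8, 6, 56]
[8, 6, 56]
[8, 6, 56]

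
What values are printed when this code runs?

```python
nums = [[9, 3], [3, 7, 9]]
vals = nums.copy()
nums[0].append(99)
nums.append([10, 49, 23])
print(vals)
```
[[9, 3, 99], [3, 7, 9]]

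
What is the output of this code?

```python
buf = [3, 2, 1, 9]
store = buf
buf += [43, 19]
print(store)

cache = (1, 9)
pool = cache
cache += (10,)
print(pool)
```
[3, 2, 1, 9, 43, 19]
(1, 9)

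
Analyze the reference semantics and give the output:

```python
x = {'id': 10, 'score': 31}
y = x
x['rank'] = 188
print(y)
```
{'id': 10, 'score': 31, 'rank': 188}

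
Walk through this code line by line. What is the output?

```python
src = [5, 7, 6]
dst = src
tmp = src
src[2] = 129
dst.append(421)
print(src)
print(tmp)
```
[5, 7, 129, 421]
[5, 7, 129, 421]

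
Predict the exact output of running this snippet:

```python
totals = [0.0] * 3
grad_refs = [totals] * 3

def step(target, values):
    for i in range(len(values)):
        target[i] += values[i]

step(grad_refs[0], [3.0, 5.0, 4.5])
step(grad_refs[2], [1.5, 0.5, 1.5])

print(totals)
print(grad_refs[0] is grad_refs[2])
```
[4.5, 5.5, 6.0]
True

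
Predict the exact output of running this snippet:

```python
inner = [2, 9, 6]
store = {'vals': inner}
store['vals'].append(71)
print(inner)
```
[2, 9, 6, 71]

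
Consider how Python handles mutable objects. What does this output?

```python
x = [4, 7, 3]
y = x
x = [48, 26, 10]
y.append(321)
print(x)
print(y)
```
[48, 26, 10]
[4, 7, 3, 321]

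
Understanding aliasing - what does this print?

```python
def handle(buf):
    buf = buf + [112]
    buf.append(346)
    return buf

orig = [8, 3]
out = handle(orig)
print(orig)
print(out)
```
[8, 3]
[8, 3, 112, 346]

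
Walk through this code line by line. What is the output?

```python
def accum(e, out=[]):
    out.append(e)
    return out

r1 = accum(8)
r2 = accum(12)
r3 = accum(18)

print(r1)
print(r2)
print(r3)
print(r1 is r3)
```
[8, 12, 18]
[8, 12, 18]
[8, 12, 18]
True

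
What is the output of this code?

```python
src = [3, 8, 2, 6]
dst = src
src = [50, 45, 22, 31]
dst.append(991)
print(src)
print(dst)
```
[50, 45, 22, 31]
[3, 8, 2, 6, 991]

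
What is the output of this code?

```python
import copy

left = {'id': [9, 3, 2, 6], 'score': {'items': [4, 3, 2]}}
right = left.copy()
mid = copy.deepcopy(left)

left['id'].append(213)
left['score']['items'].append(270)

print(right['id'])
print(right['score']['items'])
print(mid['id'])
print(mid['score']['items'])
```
[9, 3, 2, 6, 213]
[4, 3, 2, 270]
[9, 3, 2, 6]
[4, 3, 2]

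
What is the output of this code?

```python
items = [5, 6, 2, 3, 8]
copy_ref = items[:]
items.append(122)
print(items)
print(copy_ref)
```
[5, 6, 2, 3, 8, 122]
[5, 6, 2, 3, 8]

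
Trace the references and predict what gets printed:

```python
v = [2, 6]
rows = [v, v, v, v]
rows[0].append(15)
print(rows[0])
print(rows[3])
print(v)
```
[2, 6, 15]
[2, 6, 15]
[2, 6, 15]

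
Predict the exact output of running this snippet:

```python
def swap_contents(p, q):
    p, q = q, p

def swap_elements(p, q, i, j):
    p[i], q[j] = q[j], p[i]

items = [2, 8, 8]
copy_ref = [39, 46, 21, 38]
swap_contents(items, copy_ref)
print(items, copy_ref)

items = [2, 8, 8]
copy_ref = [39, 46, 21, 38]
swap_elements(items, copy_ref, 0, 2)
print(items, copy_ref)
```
[2, 8, 8] [39, 46, 21, 38]
[21, 8, 8] [39, 46, 2, 38]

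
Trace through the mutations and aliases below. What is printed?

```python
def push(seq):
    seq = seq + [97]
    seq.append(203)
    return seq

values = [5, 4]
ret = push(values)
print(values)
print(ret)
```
[5, 4]
[5, 4, 97, 203]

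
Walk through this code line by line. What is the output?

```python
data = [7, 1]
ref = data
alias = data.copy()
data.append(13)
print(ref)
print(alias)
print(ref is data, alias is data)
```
[7, 1, 13]
[7, 1]
True False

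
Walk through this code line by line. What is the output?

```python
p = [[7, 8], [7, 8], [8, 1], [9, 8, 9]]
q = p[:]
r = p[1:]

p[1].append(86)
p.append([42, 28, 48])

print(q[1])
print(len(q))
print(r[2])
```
[7, 8, 86]
4
[9, 8, 9]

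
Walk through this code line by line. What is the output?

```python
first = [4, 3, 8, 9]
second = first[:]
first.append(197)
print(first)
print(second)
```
[4, 3, 8, 9, 197]
[4, 3, 8, 9]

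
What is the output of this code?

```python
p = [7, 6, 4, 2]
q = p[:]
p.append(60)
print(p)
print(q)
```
[7, 6, 4, 2, 60]
[7, 6, 4, 2]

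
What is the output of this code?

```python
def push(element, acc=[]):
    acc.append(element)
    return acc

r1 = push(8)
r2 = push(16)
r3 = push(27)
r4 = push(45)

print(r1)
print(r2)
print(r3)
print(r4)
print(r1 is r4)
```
[8, 16, 27, 45]
[8, 16, 27, 45]
[8, 16, 27, 45]
[8, 16, 27, 45]
True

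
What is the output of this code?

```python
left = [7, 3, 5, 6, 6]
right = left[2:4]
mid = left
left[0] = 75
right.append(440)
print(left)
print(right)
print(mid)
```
[75, 3, 5, 6, 6]
[5, 6, 440]
[75, 3, 5, 6, 6]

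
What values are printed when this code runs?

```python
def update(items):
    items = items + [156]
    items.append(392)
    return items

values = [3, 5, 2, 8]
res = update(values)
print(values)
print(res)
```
[3, 5, 2, 8]
[3, 5, 2, 8, 156, 392]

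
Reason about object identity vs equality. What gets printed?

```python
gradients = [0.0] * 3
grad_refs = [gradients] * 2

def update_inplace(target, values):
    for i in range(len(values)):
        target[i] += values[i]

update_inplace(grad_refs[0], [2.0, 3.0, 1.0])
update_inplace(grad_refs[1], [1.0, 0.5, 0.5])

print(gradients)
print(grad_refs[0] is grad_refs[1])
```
[3.0, 3.5, 1.5]
True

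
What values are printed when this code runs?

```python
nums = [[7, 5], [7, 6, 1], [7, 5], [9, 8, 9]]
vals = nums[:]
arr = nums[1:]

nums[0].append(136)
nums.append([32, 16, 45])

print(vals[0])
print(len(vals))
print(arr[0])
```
[7, 5, 136]
4
[7, 6, 1]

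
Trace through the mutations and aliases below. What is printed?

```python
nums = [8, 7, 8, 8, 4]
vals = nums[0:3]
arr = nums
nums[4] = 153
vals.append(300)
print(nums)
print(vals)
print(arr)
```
[8, 7, 8, 8, 153]
[8, 7, 8, 300]
[8, 7, 8, 8, 153]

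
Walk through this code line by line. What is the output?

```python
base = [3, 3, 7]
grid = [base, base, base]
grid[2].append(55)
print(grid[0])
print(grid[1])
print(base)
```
[3, 3, 7, 55]
[3, 3, 7, 55]
[3, 3, 7, 55]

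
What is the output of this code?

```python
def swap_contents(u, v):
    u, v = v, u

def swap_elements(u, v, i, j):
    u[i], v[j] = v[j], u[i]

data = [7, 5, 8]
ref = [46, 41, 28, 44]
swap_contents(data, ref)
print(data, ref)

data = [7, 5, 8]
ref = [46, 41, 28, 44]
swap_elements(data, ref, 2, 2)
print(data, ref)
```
[7, 5, 8] [46, 41, 28, 44]
[7, 5, 28] [46, 41, 8, 44]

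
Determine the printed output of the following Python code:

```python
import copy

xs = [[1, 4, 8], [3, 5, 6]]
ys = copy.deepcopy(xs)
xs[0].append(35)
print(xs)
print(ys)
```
[[1, 4, 8, 35], [3, 5, 6]]
[[1, 4, 8], [3, 5, 6]]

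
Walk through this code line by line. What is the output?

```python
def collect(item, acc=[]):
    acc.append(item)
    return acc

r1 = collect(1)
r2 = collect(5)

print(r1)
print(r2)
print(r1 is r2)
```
[1, 5]
[1, 5]
True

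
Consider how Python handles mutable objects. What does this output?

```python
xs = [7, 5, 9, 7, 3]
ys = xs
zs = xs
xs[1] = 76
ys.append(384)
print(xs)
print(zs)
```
[7, 76, 9, 7, 3, 384]
[7, 76, 9, 7, 3, 384]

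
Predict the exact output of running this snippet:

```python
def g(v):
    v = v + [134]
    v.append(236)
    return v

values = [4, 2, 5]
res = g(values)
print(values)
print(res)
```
[4, 2, 5]
[4, 2, 5, 134, 236]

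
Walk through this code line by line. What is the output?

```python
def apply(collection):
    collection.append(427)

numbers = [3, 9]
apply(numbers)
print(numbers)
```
[3, 9, 427]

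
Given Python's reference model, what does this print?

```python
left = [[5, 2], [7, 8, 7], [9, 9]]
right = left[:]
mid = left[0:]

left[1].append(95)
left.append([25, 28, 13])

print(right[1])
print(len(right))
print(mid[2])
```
[7, 8, 7, 95]
3
[9, 9]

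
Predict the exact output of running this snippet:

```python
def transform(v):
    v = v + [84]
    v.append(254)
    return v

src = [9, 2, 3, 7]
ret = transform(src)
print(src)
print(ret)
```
[9, 2, 3, 7]
[9, 2, 3, 7, 84, 254]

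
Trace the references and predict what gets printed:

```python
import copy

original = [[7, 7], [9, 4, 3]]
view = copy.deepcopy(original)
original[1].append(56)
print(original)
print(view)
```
[[7, 7], [9, 4, 3, 56]]
[[7, 7], [9, 4, 3]]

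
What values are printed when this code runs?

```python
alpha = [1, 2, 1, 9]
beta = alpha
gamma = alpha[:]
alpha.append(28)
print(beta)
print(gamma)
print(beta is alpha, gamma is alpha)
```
[1, 2, 1, 9, 28]
[1, 2, 1, 9]
True False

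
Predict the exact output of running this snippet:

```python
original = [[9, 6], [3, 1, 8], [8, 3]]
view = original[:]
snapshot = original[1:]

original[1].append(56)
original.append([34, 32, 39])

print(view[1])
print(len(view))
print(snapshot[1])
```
[3, 1, 8, 56]
3
[8, 3]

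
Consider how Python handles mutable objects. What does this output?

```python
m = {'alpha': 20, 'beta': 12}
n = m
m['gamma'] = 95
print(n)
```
{'alpha': 20, 'beta': 12, 'gamma': 95}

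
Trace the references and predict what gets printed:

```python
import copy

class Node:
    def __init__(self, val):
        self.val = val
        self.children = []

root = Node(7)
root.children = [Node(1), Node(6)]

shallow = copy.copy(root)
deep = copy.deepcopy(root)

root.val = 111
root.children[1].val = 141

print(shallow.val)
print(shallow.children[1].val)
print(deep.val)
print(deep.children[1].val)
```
7
141
7
6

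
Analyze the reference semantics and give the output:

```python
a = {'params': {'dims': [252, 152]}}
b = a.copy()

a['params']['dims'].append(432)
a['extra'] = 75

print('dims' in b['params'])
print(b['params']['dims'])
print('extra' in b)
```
True
[252, 152, 432]
False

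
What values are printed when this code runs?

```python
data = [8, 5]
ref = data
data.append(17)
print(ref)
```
[8, 5, 17]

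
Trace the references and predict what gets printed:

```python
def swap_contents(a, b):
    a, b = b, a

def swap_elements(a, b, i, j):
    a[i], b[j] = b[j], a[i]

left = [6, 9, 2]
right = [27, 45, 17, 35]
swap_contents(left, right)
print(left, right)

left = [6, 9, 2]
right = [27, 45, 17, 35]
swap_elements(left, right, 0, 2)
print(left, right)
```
[6, 9, 2] [27, 45, 17, 35]
[17, 9, 2] [27, 45, 6, 35]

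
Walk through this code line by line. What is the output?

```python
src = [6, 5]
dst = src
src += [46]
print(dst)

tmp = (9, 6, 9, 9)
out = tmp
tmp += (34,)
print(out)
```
[6, 5, 46]
(9, 6, 9, 9)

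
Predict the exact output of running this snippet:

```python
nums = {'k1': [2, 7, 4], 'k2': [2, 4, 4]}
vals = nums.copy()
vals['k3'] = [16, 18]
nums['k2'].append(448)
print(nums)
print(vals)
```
{'k1': [2, 7, 4], 'k2': [2, 4, 4, 448]}
{'k1': [2, 7, 4], 'k2': [2, 4, 4, 448], 'k3': [16, 18]}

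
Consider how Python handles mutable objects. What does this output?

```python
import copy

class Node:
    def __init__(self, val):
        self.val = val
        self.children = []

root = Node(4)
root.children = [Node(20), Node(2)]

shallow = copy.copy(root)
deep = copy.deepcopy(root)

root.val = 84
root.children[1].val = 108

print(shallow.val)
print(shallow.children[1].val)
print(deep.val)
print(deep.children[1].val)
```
4
108
4
2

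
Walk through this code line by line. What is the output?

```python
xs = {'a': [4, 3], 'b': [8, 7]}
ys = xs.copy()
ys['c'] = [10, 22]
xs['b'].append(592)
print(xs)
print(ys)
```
{'a': [4, 3], 'b': [8, 7, 592]}
{'a': [4, 3], 'b': [8, 7, 592], 'c': [10, 22]}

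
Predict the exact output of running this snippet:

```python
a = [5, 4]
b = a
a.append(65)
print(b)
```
[5, 4, 65]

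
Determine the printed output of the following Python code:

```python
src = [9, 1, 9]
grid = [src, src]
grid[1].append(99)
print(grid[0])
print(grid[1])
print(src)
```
[9, 1, 9, 99]
[9, 1, 9, 99]
[9, 1, 9, 99]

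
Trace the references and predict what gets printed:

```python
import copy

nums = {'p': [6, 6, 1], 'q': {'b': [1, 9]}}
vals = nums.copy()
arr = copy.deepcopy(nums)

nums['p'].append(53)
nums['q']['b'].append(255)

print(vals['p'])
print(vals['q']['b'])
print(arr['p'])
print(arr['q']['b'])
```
[6, 6, 1, 53]
[1, 9, 255]
[6, 6, 1]
[1, 9]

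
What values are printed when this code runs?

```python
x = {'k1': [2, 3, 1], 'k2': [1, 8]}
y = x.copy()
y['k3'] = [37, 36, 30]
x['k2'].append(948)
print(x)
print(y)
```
{'k1': [2, 3, 1], 'k2': [1, 8, 948]}
{'k1': [2, 3, 1], 'k2': [1, 8, 948], 'k3': [37, 36, 30]}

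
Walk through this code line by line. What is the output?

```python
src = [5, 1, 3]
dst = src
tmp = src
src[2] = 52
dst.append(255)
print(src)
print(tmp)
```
[5, 1, 52, 255]
[5, 1, 52, 255]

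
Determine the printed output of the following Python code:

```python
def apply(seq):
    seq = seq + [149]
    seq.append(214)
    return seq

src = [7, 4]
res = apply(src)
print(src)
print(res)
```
[7, 4]
[7, 4, 149, 214]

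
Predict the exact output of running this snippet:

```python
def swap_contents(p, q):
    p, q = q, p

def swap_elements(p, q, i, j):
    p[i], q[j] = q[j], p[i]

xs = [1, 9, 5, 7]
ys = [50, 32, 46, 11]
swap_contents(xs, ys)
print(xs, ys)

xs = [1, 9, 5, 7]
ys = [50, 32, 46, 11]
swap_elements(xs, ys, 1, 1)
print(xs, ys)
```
[1, 9, 5, 7] [50, 32, 46, 11]
[1, 32, 5, 7] [50, 9, 46, 11]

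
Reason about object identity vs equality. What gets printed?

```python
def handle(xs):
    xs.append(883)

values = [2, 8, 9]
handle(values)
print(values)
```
[2, 8, 9, 883]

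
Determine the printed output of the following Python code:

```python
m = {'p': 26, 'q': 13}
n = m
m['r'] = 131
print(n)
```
{'p': 26, 'q': 13, 'r': 131}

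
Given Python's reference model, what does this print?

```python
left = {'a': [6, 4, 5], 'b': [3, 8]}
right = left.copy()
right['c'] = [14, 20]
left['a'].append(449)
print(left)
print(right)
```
{'a': [6, 4, 5, 449], 'b': [3, 8]}
{'a': [6, 4, 5, 449], 'b': [3, 8], 'c': [14, 20]}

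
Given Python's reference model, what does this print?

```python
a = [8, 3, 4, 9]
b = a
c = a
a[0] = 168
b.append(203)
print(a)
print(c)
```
[168, 3, 4, 9, 203]
[168, 3, 4, 9, 203]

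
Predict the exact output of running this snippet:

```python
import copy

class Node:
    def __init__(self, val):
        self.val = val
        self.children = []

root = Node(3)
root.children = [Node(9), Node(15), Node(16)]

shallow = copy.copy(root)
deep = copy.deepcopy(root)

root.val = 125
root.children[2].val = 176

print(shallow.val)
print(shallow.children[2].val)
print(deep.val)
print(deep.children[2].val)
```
3
176
3
16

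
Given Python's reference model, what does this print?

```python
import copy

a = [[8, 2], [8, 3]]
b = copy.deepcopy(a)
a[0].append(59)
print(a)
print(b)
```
[[8, 2, 59], [8, 3]]
[[8, 2], [8, 3]]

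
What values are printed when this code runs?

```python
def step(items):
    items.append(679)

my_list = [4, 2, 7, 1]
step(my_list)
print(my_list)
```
[4, 2, 7, 1, 679]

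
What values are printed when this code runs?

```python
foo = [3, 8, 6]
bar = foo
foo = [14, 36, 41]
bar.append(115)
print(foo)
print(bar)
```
[14, 36, 41]
[3, 8, 6, 115]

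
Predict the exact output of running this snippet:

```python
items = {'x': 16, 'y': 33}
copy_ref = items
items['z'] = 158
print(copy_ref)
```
{'x': 16, 'y': 33, 'z': 158}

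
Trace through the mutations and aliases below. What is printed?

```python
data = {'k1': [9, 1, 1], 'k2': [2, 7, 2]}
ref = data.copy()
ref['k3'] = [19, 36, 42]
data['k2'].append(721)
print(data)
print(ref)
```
{'k1': [9, 1, 1], 'k2': [2, 7, 2, 721]}
{'k1': [9, 1, 1], 'k2': [2, 7, 2, 721], 'k3': [19, 36, 42]}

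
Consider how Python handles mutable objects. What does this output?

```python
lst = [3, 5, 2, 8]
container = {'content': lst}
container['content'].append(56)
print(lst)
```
[3, 5, 2, 8, 56]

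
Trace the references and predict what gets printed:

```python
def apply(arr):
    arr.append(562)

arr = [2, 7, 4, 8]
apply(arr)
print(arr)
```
[2, 7, 4, 8, 562]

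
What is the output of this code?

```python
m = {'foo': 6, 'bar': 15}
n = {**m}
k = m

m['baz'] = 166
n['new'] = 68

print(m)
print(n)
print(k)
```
{'foo': 6, 'bar': 15, 'baz': 166}
{'foo': 6, 'bar': 15, 'new': 68}
{'foo': 6, 'bar': 15, 'baz': 166}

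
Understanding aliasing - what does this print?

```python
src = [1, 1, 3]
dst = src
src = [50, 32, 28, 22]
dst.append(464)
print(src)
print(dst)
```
[50, 32, 28, 22]
[1, 1, 3, 464]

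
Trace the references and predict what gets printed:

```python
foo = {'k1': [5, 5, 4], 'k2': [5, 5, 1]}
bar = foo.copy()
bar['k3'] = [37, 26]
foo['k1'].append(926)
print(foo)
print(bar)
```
{'k1': [5, 5, 4, 926], 'k2': [5, 5, 1]}
{'k1': [5, 5, 4, 926], 'k2': [5, 5, 1], 'k3': [37, 26]}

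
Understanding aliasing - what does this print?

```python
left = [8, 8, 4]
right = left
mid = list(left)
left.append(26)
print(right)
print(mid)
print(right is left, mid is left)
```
[8, 8, 4, 26]
[8, 8, 4]
True False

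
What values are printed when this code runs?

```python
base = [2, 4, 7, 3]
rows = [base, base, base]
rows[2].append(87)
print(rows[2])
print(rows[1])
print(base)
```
[2, 4, 7, 3, 87]
[2, 4, 7, 3, 87]
[2, 4, 7, 3, 87]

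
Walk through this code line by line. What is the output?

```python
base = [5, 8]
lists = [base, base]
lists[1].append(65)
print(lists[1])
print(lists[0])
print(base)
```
[5, 8, 65]
[5, 8, 65]
[5, 8, 65]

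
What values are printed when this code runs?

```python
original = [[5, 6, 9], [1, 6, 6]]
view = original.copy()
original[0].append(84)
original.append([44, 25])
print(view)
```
[[5, 6, 9, 84], [1, 6, 6]]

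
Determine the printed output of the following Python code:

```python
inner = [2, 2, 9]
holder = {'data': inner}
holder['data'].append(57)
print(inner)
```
[2, 2, 9, 57]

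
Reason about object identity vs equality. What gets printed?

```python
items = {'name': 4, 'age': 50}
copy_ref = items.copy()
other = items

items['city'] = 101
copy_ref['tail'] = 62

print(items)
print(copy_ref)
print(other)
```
{'name': 4, 'age': 50, 'city': 101}
{'name': 4, 'age': 50, 'tail': 62}
{'name': 4, 'age': 50, 'city': 101}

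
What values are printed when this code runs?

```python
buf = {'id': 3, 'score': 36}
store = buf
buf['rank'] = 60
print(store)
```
{'id': 3, 'score': 36, 'rank': 60}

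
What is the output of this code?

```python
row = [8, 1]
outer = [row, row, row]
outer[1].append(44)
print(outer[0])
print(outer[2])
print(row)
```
[8, 1, 44]
[8, 1, 44]
[8, 1, 44]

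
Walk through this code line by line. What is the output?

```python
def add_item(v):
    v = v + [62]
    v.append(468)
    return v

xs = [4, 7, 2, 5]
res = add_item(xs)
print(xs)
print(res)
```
[4, 7, 2, 5]
[4, 7, 2, 5, 62, 468]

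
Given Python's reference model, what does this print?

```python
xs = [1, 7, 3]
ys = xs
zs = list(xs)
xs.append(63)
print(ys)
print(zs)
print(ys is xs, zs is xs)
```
[1, 7, 3, 63]
[1, 7, 3]
True False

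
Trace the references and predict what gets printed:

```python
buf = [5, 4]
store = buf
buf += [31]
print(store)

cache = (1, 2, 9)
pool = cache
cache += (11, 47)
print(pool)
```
[5, 4, 31]
(1, 2, 9)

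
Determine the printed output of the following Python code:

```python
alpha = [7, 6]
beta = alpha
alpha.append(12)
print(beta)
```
[7, 6, 12]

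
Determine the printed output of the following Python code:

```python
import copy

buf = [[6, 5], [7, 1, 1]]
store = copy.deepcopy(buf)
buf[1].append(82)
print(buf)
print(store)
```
[[6, 5], [7, 1, 1, 82]]
[[6, 5], [7, 1, 1]]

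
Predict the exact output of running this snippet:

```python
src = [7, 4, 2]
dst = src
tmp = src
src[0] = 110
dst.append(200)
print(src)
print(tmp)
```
[110, 4, 2, 200]
[110, 4, 2, 200]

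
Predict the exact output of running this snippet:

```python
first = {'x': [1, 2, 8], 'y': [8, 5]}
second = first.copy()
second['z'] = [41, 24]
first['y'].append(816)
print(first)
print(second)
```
{'x': [1, 2, 8], 'y': [8, 5, 816]}
{'x': [1, 2, 8], 'y': [8, 5, 816], 'z': [41, 24]}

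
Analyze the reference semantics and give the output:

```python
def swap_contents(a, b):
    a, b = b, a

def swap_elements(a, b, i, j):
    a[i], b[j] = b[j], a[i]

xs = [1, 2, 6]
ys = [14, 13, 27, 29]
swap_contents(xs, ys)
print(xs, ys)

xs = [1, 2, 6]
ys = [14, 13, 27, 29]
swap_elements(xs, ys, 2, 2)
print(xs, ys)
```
[1, 2, 6] [14, 13, 27, 29]
[1, 2, 27] [14, 13, 6, 29]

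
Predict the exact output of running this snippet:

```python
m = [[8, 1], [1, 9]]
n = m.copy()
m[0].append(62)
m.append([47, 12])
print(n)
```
[[8, 1, 62], [1, 9]]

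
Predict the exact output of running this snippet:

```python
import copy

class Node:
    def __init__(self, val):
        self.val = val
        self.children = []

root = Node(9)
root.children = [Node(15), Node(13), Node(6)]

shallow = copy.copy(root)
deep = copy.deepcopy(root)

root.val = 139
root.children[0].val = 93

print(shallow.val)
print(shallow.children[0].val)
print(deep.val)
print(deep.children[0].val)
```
9
93
9
15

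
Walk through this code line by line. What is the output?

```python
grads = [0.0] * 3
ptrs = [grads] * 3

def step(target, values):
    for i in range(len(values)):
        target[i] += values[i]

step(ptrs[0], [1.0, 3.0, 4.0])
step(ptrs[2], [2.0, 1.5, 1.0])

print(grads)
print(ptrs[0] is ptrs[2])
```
[3.0, 4.5, 5.0]
True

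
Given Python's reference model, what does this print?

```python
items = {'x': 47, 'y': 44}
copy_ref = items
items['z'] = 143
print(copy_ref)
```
{'x': 47, 'y': 44, 'z': 143}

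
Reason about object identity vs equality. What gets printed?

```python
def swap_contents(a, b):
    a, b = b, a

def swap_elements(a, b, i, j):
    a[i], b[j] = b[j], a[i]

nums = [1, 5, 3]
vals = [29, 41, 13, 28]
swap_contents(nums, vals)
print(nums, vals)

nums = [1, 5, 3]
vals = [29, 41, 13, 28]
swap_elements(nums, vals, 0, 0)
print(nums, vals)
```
[1, 5, 3] [29, 41, 13, 28]
[29, 5, 3] [1, 41, 13, 28]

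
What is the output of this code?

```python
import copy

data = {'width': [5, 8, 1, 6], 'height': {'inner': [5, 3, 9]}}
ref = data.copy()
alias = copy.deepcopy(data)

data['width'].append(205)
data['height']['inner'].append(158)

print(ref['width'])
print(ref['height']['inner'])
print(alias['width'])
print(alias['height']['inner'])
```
[5, 8, 1, 6, 205]
[5, 3, 9, 158]
[5, 8, 1, 6]
[5, 3, 9]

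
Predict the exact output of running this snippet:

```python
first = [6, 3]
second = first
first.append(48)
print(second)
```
[6, 3, 48]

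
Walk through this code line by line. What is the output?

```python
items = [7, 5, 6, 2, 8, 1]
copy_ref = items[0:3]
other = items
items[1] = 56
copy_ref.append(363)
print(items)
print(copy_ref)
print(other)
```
[7, 56, 6, 2, 8, 1]
[7, 5, 6, 363]
[7, 56, 6, 2, 8, 1]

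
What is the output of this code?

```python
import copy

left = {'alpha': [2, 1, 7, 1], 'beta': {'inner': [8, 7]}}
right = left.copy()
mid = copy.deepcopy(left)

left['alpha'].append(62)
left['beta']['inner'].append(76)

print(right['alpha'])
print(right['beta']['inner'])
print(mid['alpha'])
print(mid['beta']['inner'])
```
[2, 1, 7, 1, 62]
[8, 7, 76]
[2, 1, 7, 1]
[8, 7]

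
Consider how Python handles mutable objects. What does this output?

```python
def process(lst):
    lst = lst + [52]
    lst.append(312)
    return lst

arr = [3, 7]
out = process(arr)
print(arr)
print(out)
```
[3, 7]
[3, 7, 52, 312]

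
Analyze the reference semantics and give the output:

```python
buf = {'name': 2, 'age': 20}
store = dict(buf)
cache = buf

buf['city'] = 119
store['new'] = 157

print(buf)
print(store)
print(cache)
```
{'name': 2, 'age': 20, 'city': 119}
{'name': 2, 'age': 20, 'new': 157}
{'name': 2, 'age': 20, 'city': 119}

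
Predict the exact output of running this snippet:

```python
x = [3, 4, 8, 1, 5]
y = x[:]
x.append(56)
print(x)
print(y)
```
[3, 4, 8, 1, 5, 56]
[3, 4, 8, 1, 5]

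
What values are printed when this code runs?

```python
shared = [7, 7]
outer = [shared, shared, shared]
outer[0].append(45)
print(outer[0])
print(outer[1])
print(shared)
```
[7, 7, 45]
[7, 7, 45]
[7, 7, 45]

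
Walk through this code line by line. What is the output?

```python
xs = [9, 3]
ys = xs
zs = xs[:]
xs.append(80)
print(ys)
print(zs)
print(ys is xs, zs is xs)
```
[9, 3, 80]
[9, 3]
True False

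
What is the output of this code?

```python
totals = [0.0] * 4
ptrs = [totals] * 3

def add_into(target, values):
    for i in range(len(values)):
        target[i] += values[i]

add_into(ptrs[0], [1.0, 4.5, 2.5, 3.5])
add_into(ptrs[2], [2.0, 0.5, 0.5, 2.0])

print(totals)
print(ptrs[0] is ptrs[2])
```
[3.0, 5.0, 3.0, 5.5]
True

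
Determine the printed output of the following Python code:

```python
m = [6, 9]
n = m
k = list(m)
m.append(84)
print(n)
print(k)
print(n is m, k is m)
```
[6, 9, 84]
[6, 9]
True False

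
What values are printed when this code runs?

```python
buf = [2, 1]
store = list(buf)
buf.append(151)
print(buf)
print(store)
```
[2, 1, 151]
[2, 1]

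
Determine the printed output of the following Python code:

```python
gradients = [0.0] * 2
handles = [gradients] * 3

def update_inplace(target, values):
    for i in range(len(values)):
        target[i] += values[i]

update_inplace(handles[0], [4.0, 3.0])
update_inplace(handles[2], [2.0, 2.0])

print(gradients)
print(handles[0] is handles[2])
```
[6.0, 5.0]
True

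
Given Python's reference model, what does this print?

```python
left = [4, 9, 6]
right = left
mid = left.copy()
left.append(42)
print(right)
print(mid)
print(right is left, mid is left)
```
[4, 9, 6, 42]
[4, 9, 6]
True False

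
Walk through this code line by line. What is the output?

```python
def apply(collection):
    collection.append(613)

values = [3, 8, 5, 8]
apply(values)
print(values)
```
[3, 8, 5, 8, 613]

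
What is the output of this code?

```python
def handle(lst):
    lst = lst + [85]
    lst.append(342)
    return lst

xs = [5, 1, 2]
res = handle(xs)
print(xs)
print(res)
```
[5, 1, 2]
[5, 1, 2, 85, 342]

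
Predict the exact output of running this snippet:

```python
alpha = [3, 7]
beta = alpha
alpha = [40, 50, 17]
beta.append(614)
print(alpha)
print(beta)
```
[40, 50, 17]
[3, 7, 614]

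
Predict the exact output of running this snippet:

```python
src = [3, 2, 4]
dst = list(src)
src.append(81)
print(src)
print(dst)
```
[3, 2, 4, 81]
[3, 2, 4]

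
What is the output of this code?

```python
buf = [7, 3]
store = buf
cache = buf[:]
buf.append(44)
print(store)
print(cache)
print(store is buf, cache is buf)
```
[7, 3, 44]
[7, 3]
True False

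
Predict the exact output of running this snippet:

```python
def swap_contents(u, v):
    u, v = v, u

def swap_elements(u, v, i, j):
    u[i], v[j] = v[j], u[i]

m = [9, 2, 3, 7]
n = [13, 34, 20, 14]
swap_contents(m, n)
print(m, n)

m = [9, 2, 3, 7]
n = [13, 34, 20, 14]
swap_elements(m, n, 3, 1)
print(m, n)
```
[9, 2, 3, 7] [13, 34, 20, 14]
[9, 2, 3, 34] [13, 7, 20, 14]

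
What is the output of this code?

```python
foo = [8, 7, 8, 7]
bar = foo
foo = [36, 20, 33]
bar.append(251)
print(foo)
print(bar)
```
[36, 20, 33]
[8, 7, 8, 7, 251]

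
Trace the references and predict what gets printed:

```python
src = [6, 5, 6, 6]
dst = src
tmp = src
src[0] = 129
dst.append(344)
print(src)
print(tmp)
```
[129, 5, 6, 6, 344]
[129, 5, 6, 6, 344]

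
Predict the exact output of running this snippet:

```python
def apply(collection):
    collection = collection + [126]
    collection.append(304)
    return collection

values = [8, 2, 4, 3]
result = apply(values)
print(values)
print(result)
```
[8, 2, 4, 3]
[8, 2, 4, 3, 126, 304]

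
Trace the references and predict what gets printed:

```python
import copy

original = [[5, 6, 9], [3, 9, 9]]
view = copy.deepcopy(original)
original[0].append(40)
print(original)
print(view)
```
[[5, 6, 9, 40], [3, 9, 9]]
[[5, 6, 9], [3, 9, 9]]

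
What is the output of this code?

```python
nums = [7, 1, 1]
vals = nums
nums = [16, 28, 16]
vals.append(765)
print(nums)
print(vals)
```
[16, 28, 16]
[7, 1, 1, 765]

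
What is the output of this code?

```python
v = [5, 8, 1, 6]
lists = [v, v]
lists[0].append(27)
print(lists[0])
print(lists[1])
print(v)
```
[5, 8, 1, 6, 27]
[5, 8, 1, 6, 27]
[5, 8, 1, 6, 27]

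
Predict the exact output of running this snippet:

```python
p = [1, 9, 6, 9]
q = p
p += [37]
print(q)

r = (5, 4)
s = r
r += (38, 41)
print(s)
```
[1, 9, 6, 9, 37]
(5, 4)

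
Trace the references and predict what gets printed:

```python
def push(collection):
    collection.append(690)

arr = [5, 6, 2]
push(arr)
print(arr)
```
[5, 6, 2, 690]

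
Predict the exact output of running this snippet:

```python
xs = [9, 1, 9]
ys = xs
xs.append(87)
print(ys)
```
[9, 1, 9, 87]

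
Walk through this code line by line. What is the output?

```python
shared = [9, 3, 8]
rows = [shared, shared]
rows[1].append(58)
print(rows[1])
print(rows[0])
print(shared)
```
[9, 3, 8, 58]
[9, 3, 8, 58]
[9, 3, 8, 58]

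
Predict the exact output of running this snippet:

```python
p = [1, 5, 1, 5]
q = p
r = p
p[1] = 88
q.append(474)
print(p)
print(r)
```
[1, 88, 1, 5, 474]
[1, 88, 1, 5, 474]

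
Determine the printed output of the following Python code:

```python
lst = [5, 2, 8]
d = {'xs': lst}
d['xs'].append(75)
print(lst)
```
[5, 2, 8, 75]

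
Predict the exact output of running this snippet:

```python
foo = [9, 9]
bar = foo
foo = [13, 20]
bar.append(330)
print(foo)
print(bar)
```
[13, 20]
[9, 9, 330]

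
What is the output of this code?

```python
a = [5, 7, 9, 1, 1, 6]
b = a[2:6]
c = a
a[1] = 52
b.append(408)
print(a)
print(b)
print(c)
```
[5, 52, 9, 1, 1, 6]
[9, 1, 1, 6, 408]
[5, 52, 9, 1, 1, 6]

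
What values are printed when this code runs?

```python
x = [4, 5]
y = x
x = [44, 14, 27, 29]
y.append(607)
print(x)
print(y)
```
[44, 14, 27, 29]
[4, 5, 607]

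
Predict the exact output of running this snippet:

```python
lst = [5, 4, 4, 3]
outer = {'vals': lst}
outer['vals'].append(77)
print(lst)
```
[5, 4, 4, 3, 77]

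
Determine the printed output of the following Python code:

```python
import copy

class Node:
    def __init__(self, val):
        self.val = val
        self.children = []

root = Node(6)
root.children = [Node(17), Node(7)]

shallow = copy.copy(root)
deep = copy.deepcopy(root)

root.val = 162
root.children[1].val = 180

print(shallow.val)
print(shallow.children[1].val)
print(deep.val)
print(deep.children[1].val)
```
6
180
6
7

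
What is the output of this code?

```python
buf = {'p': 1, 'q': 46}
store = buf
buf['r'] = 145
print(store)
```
{'p': 1, 'q': 46, 'r': 145}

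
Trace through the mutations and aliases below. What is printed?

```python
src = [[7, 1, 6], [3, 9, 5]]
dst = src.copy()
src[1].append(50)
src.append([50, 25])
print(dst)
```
[[7, 1, 6], [3, 9, 5, 50]]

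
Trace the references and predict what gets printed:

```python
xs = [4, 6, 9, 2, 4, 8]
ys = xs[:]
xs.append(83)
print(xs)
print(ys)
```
[4, 6, 9, 2, 4, 8, 83]
[4, 6, 9, 2, 4, 8]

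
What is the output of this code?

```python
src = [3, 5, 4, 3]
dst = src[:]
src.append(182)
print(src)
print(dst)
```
[3, 5, 4, 3, 182]
[3, 5, 4, 3]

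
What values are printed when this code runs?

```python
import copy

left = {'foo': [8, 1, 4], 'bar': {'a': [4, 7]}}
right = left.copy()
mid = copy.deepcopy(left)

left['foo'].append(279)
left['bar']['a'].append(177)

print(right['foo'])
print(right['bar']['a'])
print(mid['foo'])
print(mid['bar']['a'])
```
[8, 1, 4, 279]
[4, 7, 177]
[8, 1, 4]
[4, 7]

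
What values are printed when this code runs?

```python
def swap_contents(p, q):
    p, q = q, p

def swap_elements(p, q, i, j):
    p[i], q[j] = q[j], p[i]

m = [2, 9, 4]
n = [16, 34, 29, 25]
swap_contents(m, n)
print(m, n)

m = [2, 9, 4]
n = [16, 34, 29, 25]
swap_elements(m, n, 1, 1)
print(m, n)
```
[2, 9, 4] [16, 34, 29, 25]
[2, 34, 4] [16, 9, 29, 25]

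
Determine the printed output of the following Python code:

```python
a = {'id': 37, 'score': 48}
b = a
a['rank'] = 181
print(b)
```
{'id': 37, 'score': 48, 'rank': 181}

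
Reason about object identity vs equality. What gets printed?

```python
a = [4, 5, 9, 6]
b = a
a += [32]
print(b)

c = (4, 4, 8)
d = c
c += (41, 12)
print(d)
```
[4, 5, 9, 6, 32]
(4, 4, 8)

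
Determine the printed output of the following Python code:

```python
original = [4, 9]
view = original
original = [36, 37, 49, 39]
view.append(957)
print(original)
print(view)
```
[36, 37, 49, 39]
[4, 9, 957]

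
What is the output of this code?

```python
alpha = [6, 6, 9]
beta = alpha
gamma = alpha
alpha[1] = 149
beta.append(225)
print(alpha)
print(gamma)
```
[6, 149, 9, 225]
[6, 149, 9, 225]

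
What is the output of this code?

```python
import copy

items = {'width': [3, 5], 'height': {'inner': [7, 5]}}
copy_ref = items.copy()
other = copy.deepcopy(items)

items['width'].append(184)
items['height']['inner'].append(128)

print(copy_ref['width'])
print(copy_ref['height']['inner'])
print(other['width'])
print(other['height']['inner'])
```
[3, 5, 184]
[7, 5, 128]
[3, 5]
[7, 5]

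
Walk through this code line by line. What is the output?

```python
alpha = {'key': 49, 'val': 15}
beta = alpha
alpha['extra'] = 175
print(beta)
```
{'key': 49, 'val': 15, 'extra': 175}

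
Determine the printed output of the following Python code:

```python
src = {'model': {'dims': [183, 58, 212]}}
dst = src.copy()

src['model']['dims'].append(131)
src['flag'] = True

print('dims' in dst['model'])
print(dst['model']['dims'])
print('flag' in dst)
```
True
[183, 58, 212, 131]
False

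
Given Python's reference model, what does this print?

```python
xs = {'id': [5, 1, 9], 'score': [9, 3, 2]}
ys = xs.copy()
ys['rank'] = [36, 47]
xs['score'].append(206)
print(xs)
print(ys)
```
{'id': [5, 1, 9], 'score': [9, 3, 2, 206]}
{'id': [5, 1, 9], 'score': [9, 3, 2, 206], 'rank': [36, 47]}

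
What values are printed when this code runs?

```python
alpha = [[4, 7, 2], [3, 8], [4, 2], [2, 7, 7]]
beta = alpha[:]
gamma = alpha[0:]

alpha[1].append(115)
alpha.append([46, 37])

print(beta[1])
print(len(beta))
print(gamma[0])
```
[3, 8, 115]
4
[4, 7, 2]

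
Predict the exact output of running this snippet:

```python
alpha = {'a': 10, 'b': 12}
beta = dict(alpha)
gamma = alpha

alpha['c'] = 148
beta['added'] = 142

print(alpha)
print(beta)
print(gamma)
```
{'a': 10, 'b': 12, 'c': 148}
{'a': 10, 'b': 12, 'added': 142}
{'a': 10, 'b': 12, 'c': 148}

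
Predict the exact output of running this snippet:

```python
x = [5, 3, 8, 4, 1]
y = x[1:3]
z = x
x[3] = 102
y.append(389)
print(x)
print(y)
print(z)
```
[5, 3, 8, 102, 1]
[3, 8, 389]
[5, 3, 8, 102, 1]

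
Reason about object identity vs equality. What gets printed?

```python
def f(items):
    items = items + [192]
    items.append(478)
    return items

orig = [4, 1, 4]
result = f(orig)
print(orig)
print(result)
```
[4, 1, 4]
[4, 1, 4, 192, 478]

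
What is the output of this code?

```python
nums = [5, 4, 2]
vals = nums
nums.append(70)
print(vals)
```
[5, 4, 2, 70]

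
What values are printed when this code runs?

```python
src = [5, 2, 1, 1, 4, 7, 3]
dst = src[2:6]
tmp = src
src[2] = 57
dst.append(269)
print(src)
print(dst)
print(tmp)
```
[5, 2, 57, 1, 4, 7, 3]
[1, 1, 4, 7, 269]
[5, 2, 57, 1, 4, 7, 3]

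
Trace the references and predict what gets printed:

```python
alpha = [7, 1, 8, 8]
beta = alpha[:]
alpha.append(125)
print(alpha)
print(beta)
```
[7, 1, 8, 8, 125]
[7, 1, 8, 8]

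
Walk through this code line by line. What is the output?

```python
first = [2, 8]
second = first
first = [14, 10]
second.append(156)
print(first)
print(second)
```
[14, 10]
[2, 8, 156]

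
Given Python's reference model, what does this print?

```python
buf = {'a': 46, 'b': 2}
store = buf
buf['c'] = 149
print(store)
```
{'a': 46, 'b': 2, 'c': 149}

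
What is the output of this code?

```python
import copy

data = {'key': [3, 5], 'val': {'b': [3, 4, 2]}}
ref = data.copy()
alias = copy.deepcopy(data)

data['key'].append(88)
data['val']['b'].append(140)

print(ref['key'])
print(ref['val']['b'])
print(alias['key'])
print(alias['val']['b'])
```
[3, 5, 88]
[3, 4, 2, 140]
[3, 5]
[3, 4, 2]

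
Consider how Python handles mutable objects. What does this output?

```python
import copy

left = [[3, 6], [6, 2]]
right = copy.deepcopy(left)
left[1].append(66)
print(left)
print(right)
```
[[3, 6], [6, 2, 66]]
[[3, 6], [6, 2]]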